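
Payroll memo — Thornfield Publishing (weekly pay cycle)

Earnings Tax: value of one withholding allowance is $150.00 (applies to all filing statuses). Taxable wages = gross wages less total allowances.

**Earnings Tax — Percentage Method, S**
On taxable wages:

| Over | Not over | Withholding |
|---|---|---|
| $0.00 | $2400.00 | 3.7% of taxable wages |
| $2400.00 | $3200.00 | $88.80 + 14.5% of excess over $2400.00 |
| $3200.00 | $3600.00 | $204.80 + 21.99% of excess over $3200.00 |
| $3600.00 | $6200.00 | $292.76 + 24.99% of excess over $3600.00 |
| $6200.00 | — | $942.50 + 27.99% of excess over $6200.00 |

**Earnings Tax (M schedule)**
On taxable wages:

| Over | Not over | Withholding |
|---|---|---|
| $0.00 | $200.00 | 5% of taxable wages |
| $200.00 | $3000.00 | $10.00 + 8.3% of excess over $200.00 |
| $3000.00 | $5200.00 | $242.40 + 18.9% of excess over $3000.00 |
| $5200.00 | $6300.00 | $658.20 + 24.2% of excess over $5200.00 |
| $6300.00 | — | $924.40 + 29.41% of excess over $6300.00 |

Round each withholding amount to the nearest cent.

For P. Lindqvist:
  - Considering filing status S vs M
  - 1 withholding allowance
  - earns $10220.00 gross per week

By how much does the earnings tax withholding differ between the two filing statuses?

$7.45

Earnings Tax (S): taxable = $10220.00 − 1×$150.00 = $10070.00
  $942.50 + 27.99% × ($10070.00 − $6200.00) = $942.50 + 27.99% × $3870.00 = $2025.71
Earnings Tax (M): taxable = $10220.00 − 1×$150.00 = $10070.00
  $924.40 + 29.41% × ($10070.00 − $6300.00) = $924.40 + 29.41% × $3770.00 = $2033.16
Difference: |$2025.71 − $2033.16| = $7.45 (higher under M)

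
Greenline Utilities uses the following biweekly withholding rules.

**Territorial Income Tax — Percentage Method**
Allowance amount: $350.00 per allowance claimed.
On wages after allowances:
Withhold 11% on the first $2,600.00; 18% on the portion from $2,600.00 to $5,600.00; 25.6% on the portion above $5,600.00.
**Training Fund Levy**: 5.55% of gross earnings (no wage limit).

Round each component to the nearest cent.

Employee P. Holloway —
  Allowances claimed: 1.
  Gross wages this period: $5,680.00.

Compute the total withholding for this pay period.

Territorial Income Tax: taxable = $5,680.00 − 1×$350.00 = $5,330.00
  $286.00 + 18% × ($5,330.00 − $2,600.00) = $286.00 + 18% × $2,730.00 = $777.40
Training Fund Levy: 5.55% × $5,680.00 = $315.24
Total: $777.40 + $315.24 = $1,092.64

$1,092.64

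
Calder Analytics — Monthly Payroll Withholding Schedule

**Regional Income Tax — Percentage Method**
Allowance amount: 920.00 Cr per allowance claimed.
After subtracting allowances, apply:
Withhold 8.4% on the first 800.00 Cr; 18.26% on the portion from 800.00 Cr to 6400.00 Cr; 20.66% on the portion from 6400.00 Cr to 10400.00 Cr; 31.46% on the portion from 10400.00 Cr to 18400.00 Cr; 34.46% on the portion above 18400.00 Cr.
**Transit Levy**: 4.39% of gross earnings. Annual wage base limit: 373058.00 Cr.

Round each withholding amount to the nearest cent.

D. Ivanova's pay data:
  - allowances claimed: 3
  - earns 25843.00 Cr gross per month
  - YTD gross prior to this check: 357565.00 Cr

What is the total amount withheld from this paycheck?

Regional Income Tax: taxable = 25843.00 Cr − 3×920.00 Cr = 23083.00 Cr
  4432.96 Cr + 34.46% × (23083.00 Cr − 18400.00 Cr) = 4432.96 Cr + 34.46% × 4683.00 Cr = 6046.72 Cr
Transit Levy: cap 373058.00 Cr − YTD 357565.00 Cr = 15493.00 Cr subject; 4.39% × 15493.00 Cr = 680.14 Cr
Total: 6046.72 Cr + 680.14 Cr = 6726.86 Cr

6726.86 Cr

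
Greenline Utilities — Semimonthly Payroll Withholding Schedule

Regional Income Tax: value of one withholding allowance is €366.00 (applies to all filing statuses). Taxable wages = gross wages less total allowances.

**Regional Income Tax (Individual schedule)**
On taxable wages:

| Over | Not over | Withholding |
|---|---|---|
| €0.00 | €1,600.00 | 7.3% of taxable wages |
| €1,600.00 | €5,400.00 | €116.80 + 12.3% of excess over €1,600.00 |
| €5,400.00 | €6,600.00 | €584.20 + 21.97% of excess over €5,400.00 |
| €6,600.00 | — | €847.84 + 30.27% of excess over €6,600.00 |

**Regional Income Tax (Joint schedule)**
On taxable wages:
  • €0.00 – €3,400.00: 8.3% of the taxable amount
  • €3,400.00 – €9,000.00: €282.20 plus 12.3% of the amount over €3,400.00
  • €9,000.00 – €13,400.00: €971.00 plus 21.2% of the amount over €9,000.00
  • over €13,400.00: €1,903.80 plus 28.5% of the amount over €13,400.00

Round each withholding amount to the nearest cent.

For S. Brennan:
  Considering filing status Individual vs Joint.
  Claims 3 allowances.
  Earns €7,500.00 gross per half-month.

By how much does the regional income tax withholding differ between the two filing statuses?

Regional Income Tax (Individual): taxable = €7,500.00 − 3×€366.00 = €6,402.00
  €584.20 + 21.97% × (€6,402.00 − €5,400.00) = €584.20 + 21.97% × €1,002.00 = €804.34
Regional Income Tax (Joint): taxable = €7,500.00 − 3×€366.00 = €6,402.00
  €282.20 + 12.3% × (€6,402.00 − €3,400.00) = €282.20 + 12.3% × €3,002.00 = €651.45
Difference: |€804.34 − €651.45| = €152.89 (higher under Individual)

€152.89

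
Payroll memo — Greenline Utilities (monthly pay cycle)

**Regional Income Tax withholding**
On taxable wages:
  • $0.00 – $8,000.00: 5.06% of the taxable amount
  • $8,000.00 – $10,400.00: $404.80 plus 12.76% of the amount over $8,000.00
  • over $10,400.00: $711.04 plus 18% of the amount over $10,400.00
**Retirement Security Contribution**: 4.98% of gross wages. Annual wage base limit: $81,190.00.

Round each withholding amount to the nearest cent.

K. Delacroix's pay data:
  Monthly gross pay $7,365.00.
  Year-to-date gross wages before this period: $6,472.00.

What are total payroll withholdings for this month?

$739.45

Regional Income Tax: taxable = $7,365.00
  5.06% × $7,365.00 = $372.67
Retirement Security Contribution: 4.98% × $7,365.00 = $366.78
Total: $372.67 + $366.78 = $739.45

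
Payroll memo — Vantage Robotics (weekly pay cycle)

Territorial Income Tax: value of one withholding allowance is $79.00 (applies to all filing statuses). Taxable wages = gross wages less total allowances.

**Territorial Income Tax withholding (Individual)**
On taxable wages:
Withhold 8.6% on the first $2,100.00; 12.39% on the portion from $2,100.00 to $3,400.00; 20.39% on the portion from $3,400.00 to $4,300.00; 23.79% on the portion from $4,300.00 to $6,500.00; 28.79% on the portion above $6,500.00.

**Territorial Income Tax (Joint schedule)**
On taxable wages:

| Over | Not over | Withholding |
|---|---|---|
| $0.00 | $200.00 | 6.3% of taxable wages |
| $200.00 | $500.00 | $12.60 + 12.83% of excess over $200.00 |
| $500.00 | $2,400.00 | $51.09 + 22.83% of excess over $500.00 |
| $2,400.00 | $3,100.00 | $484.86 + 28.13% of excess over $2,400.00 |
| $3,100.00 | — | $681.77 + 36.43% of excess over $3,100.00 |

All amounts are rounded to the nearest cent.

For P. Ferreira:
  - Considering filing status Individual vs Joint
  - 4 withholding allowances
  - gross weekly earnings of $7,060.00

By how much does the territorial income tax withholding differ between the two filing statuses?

Territorial Income Tax (Individual): taxable = $7,060.00 − 4×$79.00 = $6,744.00
  $1,048.56 + 28.79% × ($6,744.00 − $6,500.00) = $1,048.56 + 28.79% × $244.00 = $1,118.81
Territorial Income Tax (Joint): taxable = $7,060.00 − 4×$79.00 = $6,744.00
  $681.77 + 36.43% × ($6,744.00 − $3,100.00) = $681.77 + 36.43% × $3,644.00 = $2,009.28
Difference: |$1,118.81 − $2,009.28| = $890.47 (higher under Joint)

$890.47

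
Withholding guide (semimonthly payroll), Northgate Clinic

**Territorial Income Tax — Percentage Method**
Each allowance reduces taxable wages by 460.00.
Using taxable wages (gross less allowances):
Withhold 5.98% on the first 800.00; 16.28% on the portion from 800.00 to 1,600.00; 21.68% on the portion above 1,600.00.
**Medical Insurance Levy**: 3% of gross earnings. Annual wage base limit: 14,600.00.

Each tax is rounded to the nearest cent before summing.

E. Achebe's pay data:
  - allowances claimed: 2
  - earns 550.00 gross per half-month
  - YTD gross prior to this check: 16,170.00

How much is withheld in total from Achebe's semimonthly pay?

0.00

Territorial Income Tax: taxable = 550.00 − 2×460.00 = -370.00
  Taxable ≤ 0 → 0.00
Medical Insurance Levy: YTD 16,170.00 ≥ cap 14,600.00 → 0.00
Total: 0.00 + 0.00 = 0.00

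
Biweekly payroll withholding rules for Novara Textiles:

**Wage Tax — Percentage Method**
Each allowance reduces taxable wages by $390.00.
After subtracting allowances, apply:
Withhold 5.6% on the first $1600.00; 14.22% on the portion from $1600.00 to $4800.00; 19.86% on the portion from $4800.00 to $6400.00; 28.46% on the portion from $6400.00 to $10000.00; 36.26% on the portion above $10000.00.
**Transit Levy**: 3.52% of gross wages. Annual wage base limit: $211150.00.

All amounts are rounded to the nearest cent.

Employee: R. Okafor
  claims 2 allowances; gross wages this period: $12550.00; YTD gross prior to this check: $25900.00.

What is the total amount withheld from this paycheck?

Wage Tax: taxable = $12550.00 − 2×$390.00 = $11770.00
  $1886.96 + 36.26% × ($11770.00 − $10000.00) = $1886.96 + 36.26% × $1770.00 = $2528.76
Transit Levy: 3.52% × $12550.00 = $441.76
Total: $2528.76 + $441.76 = $2970.52

$2970.52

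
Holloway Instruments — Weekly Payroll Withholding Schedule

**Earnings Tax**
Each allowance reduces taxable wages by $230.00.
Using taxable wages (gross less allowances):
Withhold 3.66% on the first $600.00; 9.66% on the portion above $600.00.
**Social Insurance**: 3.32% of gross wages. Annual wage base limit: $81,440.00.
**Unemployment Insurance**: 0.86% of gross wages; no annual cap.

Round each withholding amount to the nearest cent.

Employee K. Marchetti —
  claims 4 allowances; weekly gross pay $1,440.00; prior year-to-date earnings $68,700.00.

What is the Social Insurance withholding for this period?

Social Insurance: 3.32% × $1,440.00 = $47.81

$47.81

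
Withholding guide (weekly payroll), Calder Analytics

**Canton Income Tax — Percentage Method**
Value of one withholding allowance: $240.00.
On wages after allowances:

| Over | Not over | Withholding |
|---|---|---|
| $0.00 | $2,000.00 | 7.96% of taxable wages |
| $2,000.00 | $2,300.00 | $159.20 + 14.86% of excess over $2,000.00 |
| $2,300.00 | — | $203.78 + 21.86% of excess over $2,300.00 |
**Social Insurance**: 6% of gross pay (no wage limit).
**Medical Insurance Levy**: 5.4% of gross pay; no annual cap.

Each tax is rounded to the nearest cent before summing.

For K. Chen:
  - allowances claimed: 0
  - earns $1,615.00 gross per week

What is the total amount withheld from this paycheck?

Canton Income Tax: taxable = $1,615.00
  7.96% × $1,615.00 = $128.55
Social Insurance: 6% × $1,615.00 = $96.90
Medical Insurance Levy: 5.4% × $1,615.00 = $87.21
Total: $128.55 + $96.90 + $87.21 = $312.66

$312.66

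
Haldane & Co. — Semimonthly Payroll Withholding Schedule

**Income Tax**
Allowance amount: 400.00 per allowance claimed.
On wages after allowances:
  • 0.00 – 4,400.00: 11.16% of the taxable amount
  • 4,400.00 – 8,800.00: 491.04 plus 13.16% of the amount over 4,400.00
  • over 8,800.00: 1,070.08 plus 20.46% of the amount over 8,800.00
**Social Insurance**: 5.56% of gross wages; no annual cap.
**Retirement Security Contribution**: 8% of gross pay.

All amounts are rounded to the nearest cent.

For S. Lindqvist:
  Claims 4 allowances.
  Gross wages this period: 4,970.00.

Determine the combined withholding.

1,050.02

Income Tax: taxable = 4,970.00 − 4×400.00 = 3,370.00
  11.16% × 3,370.00 = 376.09
Social Insurance: 5.56% × 4,970.00 = 276.33
Retirement Security Contribution: 8% × 4,970.00 = 397.60
Total: 376.09 + 276.33 + 397.60 = 1,050.02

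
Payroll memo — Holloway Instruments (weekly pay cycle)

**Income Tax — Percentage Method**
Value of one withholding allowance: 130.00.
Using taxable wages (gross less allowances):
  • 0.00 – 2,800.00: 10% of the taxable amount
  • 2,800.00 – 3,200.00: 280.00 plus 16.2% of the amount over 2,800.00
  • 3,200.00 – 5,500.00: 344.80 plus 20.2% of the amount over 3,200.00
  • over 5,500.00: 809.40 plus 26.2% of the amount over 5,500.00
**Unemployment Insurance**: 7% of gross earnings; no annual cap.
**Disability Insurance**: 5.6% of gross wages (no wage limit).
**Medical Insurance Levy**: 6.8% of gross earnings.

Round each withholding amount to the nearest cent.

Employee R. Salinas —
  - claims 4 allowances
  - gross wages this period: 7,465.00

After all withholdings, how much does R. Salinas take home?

4,828.80

Income Tax: taxable = 7,465.00 − 4×130.00 = 6,945.00
  809.40 + 26.2% × (6,945.00 − 5,500.00) = 809.40 + 26.2% × 1,445.00 = 1,187.99
Unemployment Insurance: 7% × 7,465.00 = 522.55
Disability Insurance: 5.6% × 7,465.00 = 418.04
Medical Insurance Levy: 6.8% × 7,465.00 = 507.62
Total withheld: 1,187.99 + 522.55 + 418.04 + 507.62 = 2,636.20
Net pay: 7,465.00 − 2,636.20 = 4,828.80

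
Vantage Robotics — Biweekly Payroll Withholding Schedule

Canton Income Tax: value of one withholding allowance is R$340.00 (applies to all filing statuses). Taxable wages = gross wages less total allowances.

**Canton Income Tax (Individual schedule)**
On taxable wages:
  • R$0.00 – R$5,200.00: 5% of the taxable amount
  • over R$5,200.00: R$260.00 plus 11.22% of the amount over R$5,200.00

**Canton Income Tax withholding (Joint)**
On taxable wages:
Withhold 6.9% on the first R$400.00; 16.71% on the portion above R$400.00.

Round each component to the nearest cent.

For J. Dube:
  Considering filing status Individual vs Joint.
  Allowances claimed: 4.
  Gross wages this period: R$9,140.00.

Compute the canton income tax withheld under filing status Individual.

R$549.48

Canton Income Tax (Individual): taxable = R$9,140.00 − 4×R$340.00 = R$7,780.00
  R$260.00 + 11.22% × (R$7,780.00 − R$5,200.00) = R$260.00 + 11.22% × R$2,580.00 = R$549.48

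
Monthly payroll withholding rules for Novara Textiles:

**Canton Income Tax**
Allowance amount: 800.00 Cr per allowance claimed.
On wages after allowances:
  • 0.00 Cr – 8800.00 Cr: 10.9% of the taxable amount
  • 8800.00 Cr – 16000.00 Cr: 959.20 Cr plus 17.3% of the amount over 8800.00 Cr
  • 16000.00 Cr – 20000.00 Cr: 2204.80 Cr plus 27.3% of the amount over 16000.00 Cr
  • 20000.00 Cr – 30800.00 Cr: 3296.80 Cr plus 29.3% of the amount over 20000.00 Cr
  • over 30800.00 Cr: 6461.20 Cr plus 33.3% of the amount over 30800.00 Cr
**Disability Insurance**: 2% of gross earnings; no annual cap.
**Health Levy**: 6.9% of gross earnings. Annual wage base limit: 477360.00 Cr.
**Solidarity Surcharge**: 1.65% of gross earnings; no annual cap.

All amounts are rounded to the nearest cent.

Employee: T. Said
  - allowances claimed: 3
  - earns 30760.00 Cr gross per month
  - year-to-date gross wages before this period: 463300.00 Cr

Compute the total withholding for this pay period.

7839.16 Cr

Canton Income Tax: taxable = 30760.00 Cr − 3×800.00 Cr = 28360.00 Cr
  3296.80 Cr + 29.3% × (28360.00 Cr − 20000.00 Cr) = 3296.80 Cr + 29.3% × 8360.00 Cr = 5746.28 Cr
Disability Insurance: 2% × 30760.00 Cr = 615.20 Cr
Health Levy: cap 477360.00 Cr − YTD 463300.00 Cr = 14060.00 Cr subject; 6.9% × 14060.00 Cr = 970.14 Cr
Solidarity Surcharge: 1.65% × 30760.00 Cr = 507.54 Cr
Total: 5746.28 Cr + 615.20 Cr + 970.14 Cr + 507.54 Cr = 7839.16 Cr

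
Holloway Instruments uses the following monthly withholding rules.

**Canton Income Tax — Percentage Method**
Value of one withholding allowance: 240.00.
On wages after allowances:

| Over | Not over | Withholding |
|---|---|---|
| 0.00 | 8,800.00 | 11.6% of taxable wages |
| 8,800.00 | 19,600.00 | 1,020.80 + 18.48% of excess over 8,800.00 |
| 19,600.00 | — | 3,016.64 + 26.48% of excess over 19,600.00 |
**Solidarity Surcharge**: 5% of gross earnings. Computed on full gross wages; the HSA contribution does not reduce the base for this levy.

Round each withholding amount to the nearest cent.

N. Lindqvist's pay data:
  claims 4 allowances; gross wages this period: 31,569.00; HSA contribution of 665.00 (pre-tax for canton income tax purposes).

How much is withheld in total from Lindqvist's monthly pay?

7,334.18

Canton Income Tax: taxable = 31,569.00 − 665.00 − 4×240.00 = 29,944.00
  3,016.64 + 26.48% × (29,944.00 − 19,600.00) = 3,016.64 + 26.48% × 10,344.00 = 5,755.73
Solidarity Surcharge: 5% × 31,569.00 = 1,578.45
Total: 5,755.73 + 1,578.45 = 7,334.18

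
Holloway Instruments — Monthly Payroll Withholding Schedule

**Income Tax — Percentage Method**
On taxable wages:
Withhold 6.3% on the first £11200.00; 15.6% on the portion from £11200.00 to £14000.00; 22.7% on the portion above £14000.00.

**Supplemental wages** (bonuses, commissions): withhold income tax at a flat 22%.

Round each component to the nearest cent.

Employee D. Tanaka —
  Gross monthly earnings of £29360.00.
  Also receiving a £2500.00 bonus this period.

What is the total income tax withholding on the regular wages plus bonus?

Income Tax: taxable = £29360.00
  £1142.40 + 22.7% × (£29360.00 − £14000.00) = £1142.40 + 22.7% × £15360.00 = £4629.12
Supplemental (22% flat on bonus): 22% × £2500.00 = £550.00
Total income tax: £4629.12 + £550.00 = £5179.12

£5179.12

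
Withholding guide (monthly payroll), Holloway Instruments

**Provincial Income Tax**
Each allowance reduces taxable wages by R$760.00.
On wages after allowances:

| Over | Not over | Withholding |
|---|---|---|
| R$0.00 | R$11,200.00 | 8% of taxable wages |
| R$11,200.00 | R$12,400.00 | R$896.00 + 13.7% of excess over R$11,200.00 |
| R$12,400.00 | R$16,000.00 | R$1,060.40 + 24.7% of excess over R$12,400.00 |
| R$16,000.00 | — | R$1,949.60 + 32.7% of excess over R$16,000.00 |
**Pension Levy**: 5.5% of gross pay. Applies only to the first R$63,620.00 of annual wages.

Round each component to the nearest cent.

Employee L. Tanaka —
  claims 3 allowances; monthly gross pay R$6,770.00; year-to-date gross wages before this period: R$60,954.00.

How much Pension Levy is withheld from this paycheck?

Pension Levy: cap R$63,620.00 − YTD R$60,954.00 = R$2,666.00 subject; 5.5% × R$2,666.00 = R$146.63

R$146.63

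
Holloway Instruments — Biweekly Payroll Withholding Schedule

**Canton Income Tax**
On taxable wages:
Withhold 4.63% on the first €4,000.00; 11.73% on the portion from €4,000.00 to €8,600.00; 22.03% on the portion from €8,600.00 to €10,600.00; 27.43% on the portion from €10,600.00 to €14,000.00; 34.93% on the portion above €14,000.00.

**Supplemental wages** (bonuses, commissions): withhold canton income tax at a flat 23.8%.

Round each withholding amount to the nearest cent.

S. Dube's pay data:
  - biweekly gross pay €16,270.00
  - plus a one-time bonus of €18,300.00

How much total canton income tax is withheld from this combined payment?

€7,246.31

Canton Income Tax: taxable = €16,270.00
  €2,098.00 + 34.93% × (€16,270.00 − €14,000.00) = €2,098.00 + 34.93% × €2,270.00 = €2,890.91
Supplemental (23.8% flat on bonus): 23.8% × €18,300.00 = €4,355.40
Total canton income tax: €2,890.91 + €4,355.40 = €7,246.31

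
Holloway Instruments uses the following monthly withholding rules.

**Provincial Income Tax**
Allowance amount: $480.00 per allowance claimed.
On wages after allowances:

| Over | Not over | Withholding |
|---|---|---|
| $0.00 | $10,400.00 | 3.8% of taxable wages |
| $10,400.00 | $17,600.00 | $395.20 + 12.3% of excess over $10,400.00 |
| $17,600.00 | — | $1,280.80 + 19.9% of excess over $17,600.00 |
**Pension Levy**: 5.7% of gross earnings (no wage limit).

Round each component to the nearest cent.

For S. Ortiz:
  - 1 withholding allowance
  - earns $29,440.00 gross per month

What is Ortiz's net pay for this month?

$24,220.48

Provincial Income Tax: taxable = $29,440.00 − 1×$480.00 = $28,960.00
  $1,280.80 + 19.9% × ($28,960.00 − $17,600.00) = $1,280.80 + 19.9% × $11,360.00 = $3,541.44
Pension Levy: 5.7% × $29,440.00 = $1,678.08
Total withheld: $3,541.44 + $1,678.08 = $5,219.52
Net pay: $29,440.00 − $5,219.52 = $24,220.48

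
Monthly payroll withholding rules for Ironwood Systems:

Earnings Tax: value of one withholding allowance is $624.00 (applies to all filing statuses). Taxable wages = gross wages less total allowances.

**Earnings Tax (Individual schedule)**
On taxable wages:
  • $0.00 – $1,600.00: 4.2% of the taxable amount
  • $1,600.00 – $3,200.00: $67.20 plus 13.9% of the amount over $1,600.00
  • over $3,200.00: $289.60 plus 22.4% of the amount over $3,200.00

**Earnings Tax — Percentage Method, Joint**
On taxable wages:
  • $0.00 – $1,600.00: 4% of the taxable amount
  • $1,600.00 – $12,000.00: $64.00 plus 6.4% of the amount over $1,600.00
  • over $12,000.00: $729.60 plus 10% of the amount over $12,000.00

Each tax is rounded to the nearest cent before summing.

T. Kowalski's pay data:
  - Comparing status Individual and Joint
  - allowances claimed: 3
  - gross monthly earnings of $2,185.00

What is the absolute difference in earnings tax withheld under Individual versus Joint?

Earnings Tax (Individual): taxable = $2,185.00 − 3×$624.00 = $313.00
  4.2% × $313.00 = $13.15
Earnings Tax (Joint): taxable = $2,185.00 − 3×$624.00 = $313.00
  4% × $313.00 = $12.52
Difference: |$13.15 − $12.52| = $0.63 (higher under Individual)

$0.63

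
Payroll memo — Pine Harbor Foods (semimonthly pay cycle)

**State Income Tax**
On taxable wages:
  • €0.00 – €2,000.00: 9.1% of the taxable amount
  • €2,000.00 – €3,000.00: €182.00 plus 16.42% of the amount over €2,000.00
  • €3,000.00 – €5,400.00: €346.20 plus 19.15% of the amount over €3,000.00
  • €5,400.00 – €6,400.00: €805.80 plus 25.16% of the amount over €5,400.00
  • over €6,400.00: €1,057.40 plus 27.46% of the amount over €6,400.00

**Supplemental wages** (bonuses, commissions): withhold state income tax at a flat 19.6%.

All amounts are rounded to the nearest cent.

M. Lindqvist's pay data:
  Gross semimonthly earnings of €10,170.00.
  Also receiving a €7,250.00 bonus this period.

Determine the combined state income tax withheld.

€3,513.64

State Income Tax: taxable = €10,170.00
  €1,057.40 + 27.46% × (€10,170.00 − €6,400.00) = €1,057.40 + 27.46% × €3,770.00 = €2,092.64
Supplemental (19.6% flat on bonus): 19.6% × €7,250.00 = €1,421.00
Total state income tax: €2,092.64 + €1,421.00 = €3,513.64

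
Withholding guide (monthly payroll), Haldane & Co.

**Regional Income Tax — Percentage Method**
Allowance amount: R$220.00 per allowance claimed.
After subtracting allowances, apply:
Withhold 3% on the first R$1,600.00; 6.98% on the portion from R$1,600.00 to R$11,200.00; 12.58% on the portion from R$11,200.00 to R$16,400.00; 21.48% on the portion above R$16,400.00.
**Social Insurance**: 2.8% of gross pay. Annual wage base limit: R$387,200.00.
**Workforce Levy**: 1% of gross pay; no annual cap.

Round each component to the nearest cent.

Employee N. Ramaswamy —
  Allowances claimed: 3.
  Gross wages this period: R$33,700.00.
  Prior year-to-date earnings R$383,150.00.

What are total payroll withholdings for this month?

Regional Income Tax: taxable = R$33,700.00 − 3×R$220.00 = R$33,040.00
  R$1,372.24 + 21.48% × (R$33,040.00 − R$16,400.00) = R$1,372.24 + 21.48% × R$16,640.00 = R$4,946.51
Social Insurance: cap R$387,200.00 − YTD R$383,150.00 = R$4,050.00 subject; 2.8% × R$4,050.00 = R$113.40
Workforce Levy: 1% × R$33,700.00 = R$337.00
Total: R$4,946.51 + R$113.40 + R$337.00 = R$5,396.91

R$5,396.91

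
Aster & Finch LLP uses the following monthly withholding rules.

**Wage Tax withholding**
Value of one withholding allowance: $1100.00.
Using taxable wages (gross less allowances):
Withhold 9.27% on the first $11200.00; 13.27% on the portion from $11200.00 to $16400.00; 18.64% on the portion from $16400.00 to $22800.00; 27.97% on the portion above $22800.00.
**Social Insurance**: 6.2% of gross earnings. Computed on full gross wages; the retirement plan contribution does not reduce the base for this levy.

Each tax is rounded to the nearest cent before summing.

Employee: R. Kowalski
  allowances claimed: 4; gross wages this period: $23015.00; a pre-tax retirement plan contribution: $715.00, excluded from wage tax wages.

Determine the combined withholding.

Wage Tax: taxable = $23015.00 − $715.00 − 4×$1100.00 = $17900.00
  $1728.28 + 18.64% × ($17900.00 − $16400.00) = $1728.28 + 18.64% × $1500.00 = $2007.88
Social Insurance: 6.2% × $23015.00 = $1426.93
Total: $2007.88 + $1426.93 = $3434.81

$3434.81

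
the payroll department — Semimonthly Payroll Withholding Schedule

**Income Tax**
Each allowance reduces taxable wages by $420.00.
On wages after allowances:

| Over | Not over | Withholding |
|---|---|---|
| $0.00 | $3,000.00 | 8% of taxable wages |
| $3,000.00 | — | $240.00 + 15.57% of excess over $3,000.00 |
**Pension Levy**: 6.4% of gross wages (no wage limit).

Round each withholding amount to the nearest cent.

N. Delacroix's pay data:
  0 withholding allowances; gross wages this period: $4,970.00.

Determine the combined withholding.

Income Tax: taxable = $4,970.00
  $240.00 + 15.57% × ($4,970.00 − $3,000.00) = $240.00 + 15.57% × $1,970.00 = $546.73
Pension Levy: 6.4% × $4,970.00 = $318.08
Total: $546.73 + $318.08 = $864.81

$864.81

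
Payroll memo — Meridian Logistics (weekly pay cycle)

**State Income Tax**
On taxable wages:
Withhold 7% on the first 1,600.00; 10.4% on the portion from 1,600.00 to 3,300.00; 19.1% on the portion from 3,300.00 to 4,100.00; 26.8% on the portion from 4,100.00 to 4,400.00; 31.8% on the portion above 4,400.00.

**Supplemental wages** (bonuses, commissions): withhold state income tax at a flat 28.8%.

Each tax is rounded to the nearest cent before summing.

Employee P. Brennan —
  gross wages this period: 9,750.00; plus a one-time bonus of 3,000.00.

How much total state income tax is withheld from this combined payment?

State Income Tax: taxable = 9,750.00
  522.00 + 31.8% × (9,750.00 − 4,400.00) = 522.00 + 31.8% × 5,350.00 = 2,223.30
Supplemental (28.8% flat on bonus): 28.8% × 3,000.00 = 864.00
Total state income tax: 2,223.30 + 864.00 = 3,087.30

3,087.30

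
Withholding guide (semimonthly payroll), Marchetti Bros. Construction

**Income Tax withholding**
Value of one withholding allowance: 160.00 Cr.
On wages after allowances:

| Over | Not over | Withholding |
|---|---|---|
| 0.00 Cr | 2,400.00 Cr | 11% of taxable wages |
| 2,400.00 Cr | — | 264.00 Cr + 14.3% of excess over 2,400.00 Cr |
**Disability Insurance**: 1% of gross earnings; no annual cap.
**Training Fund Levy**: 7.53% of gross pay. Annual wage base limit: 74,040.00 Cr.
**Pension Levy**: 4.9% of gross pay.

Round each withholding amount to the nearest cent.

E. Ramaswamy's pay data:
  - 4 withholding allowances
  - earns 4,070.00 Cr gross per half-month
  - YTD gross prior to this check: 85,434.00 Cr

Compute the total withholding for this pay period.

Income Tax: taxable = 4,070.00 Cr − 4×160.00 Cr = 3,430.00 Cr
  264.00 Cr + 14.3% × (3,430.00 Cr − 2,400.00 Cr) = 264.00 Cr + 14.3% × 1,030.00 Cr = 411.29 Cr
Disability Insurance: 1% × 4,070.00 Cr = 40.70 Cr
Training Fund Levy: YTD 85,434.00 Cr ≥ cap 74,040.00 Cr → 0.00 Cr
Pension Levy: 4.9% × 4,070.00 Cr = 199.43 Cr
Total: 411.29 Cr + 40.70 Cr + 0.00 Cr + 199.43 Cr = 651.42 Cr

651.42 Cr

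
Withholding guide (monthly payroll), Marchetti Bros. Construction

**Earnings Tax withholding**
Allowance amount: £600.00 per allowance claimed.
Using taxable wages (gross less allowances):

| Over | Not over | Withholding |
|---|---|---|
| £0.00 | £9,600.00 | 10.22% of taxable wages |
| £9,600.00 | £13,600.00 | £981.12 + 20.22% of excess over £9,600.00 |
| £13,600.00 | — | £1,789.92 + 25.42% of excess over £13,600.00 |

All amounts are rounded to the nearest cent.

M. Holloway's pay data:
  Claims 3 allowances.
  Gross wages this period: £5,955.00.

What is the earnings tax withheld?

£424.64

Earnings Tax: taxable = £5,955.00 − 3×£600.00 = £4,155.00
  10.22% × £4,155.00 = £424.64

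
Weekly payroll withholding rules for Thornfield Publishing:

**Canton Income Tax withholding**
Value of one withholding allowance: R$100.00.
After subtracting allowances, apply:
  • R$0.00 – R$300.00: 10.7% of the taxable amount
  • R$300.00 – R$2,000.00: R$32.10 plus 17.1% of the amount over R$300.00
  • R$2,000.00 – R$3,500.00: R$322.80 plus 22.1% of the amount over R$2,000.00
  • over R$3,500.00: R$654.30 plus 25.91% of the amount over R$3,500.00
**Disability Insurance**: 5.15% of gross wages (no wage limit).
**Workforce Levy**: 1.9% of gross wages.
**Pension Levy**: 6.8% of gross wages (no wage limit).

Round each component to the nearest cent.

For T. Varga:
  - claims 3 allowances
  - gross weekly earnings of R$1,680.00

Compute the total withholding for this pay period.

R$449.46

Canton Income Tax: taxable = R$1,680.00 − 3×R$100.00 = R$1,380.00
  R$32.10 + 17.1% × (R$1,380.00 − R$300.00) = R$32.10 + 17.1% × R$1,080.00 = R$216.78
Disability Insurance: 5.15% × R$1,680.00 = R$86.52
Workforce Levy: 1.9% × R$1,680.00 = R$31.92
Pension Levy: 6.8% × R$1,680.00 = R$114.24
Total: R$216.78 + R$86.52 + R$31.92 + R$114.24 = R$449.46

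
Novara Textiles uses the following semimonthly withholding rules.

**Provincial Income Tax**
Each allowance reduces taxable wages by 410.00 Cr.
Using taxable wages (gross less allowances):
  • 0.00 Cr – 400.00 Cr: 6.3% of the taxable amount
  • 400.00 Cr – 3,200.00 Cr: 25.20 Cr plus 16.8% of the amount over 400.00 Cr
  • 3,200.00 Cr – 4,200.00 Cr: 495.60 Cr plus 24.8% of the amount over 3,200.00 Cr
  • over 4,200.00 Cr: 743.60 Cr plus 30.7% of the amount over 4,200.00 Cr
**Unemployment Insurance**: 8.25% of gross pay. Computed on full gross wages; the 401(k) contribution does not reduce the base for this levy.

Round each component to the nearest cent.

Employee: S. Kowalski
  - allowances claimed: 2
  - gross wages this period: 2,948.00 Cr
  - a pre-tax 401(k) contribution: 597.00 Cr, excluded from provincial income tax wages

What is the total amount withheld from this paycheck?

458.42 Cr

Provincial Income Tax: taxable = 2,948.00 Cr − 597.00 Cr − 2×410.00 Cr = 1,531.00 Cr
  25.20 Cr + 16.8% × (1,531.00 Cr − 400.00 Cr) = 25.20 Cr + 16.8% × 1,131.00 Cr = 215.21 Cr
Unemployment Insurance: 8.25% × 2,948.00 Cr = 243.21 Cr
Total: 215.21 Cr + 243.21 Cr = 458.42 Cr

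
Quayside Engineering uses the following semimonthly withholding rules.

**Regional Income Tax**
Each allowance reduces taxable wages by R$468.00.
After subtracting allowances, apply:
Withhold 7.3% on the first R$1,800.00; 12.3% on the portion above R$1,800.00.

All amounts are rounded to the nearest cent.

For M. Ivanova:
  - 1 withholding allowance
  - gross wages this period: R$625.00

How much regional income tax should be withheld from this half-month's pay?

R$11.46

Regional Income Tax: taxable = R$625.00 − 1×R$468.00 = R$157.00
  7.3% × R$157.00 = R$11.46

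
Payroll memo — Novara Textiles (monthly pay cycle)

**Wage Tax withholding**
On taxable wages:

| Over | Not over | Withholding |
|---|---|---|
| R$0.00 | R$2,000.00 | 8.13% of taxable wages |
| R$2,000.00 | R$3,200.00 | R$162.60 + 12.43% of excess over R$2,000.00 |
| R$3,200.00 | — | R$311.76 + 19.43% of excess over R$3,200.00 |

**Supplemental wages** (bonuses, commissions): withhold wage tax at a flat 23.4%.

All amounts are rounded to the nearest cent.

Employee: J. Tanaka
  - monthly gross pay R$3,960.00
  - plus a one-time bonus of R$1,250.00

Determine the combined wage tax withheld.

R$751.93

Wage Tax: taxable = R$3,960.00
  R$311.76 + 19.43% × (R$3,960.00 − R$3,200.00) = R$311.76 + 19.43% × R$760.00 = R$459.43
Supplemental (23.4% flat on bonus): 23.4% × R$1,250.00 = R$292.50
Total wage tax: R$459.43 + R$292.50 = R$751.93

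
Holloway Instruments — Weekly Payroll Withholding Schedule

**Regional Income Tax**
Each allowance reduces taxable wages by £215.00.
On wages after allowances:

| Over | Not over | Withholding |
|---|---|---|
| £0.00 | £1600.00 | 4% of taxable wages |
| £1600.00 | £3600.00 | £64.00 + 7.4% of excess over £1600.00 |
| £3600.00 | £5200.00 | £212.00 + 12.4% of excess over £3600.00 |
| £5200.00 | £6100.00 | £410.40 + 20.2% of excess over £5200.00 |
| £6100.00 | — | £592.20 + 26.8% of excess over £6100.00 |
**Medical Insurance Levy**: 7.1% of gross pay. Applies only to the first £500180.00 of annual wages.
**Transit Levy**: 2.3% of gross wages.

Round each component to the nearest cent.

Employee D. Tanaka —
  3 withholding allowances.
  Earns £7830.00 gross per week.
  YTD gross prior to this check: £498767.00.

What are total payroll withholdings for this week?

Regional Income Tax: taxable = £7830.00 − 3×£215.00 = £7185.00
  £592.20 + 26.8% × (£7185.00 − £6100.00) = £592.20 + 26.8% × £1085.00 = £882.98
Medical Insurance Levy: cap £500180.00 − YTD £498767.00 = £1413.00 subject; 7.1% × £1413.00 = £100.32
Transit Levy: 2.3% × £7830.00 = £180.09
Total: £882.98 + £100.32 + £180.09 = £1163.39

£1163.39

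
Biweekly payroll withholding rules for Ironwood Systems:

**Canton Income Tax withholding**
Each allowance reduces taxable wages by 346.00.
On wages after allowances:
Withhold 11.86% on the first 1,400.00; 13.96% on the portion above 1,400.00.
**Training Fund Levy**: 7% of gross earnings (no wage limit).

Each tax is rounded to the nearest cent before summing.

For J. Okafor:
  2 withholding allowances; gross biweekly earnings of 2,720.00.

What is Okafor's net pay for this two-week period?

2,275.89

Canton Income Tax: taxable = 2,720.00 − 2×346.00 = 2,028.00
  166.04 + 13.96% × (2,028.00 − 1,400.00) = 166.04 + 13.96% × 628.00 = 253.71
Training Fund Levy: 7% × 2,720.00 = 190.40
Total withheld: 253.71 + 190.40 = 444.11
Net pay: 2,720.00 − 444.11 = 2,275.89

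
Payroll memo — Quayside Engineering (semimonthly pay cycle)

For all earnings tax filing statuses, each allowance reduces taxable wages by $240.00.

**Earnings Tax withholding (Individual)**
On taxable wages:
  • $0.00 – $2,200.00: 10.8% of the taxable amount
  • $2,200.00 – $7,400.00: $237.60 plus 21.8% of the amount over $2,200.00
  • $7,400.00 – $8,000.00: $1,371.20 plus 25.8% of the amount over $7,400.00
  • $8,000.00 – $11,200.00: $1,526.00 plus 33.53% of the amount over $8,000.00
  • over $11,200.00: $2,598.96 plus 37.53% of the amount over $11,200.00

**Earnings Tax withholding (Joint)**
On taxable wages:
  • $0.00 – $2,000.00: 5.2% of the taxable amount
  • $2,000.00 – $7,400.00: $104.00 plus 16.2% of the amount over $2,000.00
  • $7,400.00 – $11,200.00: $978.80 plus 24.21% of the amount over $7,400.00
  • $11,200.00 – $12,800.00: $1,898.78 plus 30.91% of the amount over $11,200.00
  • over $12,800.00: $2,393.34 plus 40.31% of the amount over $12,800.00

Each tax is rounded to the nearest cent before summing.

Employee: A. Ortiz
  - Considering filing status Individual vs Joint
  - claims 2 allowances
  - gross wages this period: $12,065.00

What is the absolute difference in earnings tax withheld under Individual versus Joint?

Earnings Tax (Individual): taxable = $12,065.00 − 2×$240.00 = $11,585.00
  $2,598.96 + 37.53% × ($11,585.00 − $11,200.00) = $2,598.96 + 37.53% × $385.00 = $2,743.45
Earnings Tax (Joint): taxable = $12,065.00 − 2×$240.00 = $11,585.00
  $1,898.78 + 30.91% × ($11,585.00 − $11,200.00) = $1,898.78 + 30.91% × $385.00 = $2,017.78
Difference: |$2,743.45 − $2,017.78| = $725.67 (higher under Individual)

$725.67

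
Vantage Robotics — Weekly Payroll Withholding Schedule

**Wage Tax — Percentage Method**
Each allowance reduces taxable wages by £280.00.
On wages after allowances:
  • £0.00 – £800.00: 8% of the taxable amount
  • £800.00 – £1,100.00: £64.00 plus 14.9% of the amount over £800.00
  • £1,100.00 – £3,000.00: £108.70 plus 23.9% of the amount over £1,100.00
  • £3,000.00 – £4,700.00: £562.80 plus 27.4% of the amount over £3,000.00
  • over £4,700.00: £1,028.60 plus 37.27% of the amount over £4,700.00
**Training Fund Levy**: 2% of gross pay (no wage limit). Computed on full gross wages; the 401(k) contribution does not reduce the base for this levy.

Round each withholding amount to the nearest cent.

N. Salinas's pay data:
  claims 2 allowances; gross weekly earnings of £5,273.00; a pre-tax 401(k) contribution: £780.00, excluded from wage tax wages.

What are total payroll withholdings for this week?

£923.90

Wage Tax: taxable = £5,273.00 − £780.00 − 2×£280.00 = £3,933.00
  £562.80 + 27.4% × (£3,933.00 − £3,000.00) = £562.80 + 27.4% × £933.00 = £818.44
Training Fund Levy: 2% × £5,273.00 = £105.46
Total: £818.44 + £105.46 = £923.90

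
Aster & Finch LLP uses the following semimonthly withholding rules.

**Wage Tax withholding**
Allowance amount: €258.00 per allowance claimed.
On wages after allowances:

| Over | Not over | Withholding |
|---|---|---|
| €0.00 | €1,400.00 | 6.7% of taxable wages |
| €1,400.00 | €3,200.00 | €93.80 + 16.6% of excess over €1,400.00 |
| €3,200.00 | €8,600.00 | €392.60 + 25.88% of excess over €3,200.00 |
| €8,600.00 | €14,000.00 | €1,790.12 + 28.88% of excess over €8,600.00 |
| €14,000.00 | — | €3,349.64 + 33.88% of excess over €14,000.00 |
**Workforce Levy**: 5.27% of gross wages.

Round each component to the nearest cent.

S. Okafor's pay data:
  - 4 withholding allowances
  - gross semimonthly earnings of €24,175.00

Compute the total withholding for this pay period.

Wage Tax: taxable = €24,175.00 − 4×€258.00 = €23,143.00
  €3,349.64 + 33.88% × (€23,143.00 − €14,000.00) = €3,349.64 + 33.88% × €9,143.00 = €6,447.29
Workforce Levy: 5.27% × €24,175.00 = €1,274.02
Total: €6,447.29 + €1,274.02 = €7,721.31

€7,721.31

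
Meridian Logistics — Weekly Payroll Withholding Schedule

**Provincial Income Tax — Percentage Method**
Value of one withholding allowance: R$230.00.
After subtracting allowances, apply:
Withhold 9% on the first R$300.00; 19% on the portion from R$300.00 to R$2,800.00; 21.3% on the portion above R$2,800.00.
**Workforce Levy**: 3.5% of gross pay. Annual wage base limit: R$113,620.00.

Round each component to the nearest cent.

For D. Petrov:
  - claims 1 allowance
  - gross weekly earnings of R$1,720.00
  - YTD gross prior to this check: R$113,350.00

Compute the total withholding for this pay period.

R$262.55

Provincial Income Tax: taxable = R$1,720.00 − 1×R$230.00 = R$1,490.00
  R$27.00 + 19% × (R$1,490.00 − R$300.00) = R$27.00 + 19% × R$1,190.00 = R$253.10
Workforce Levy: cap R$113,620.00 − YTD R$113,350.00 = R$270.00 subject; 3.5% × R$270.00 = R$9.45
Total: R$253.10 + R$9.45 = R$262.55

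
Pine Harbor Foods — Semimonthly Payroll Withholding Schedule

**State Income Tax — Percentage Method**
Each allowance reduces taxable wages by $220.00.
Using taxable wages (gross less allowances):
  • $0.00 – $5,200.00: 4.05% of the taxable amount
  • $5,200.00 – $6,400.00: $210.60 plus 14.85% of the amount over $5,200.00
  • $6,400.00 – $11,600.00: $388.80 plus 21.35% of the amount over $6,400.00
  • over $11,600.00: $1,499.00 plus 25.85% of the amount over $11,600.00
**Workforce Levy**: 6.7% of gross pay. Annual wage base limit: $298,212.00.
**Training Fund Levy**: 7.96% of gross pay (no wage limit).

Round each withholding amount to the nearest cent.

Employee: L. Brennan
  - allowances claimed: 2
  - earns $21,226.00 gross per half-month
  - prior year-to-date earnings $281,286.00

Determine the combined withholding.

$6,697.21

State Income Tax: taxable = $21,226.00 − 2×$220.00 = $20,786.00
  $1,499.00 + 25.85% × ($20,786.00 − $11,600.00) = $1,499.00 + 25.85% × $9,186.00 = $3,873.58
Workforce Levy: cap $298,212.00 − YTD $281,286.00 = $16,926.00 subject; 6.7% × $16,926.00 = $1,134.04
Training Fund Levy: 7.96% × $21,226.00 = $1,689.59
Total: $3,873.58 + $1,134.04 + $1,689.59 = $6,697.21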